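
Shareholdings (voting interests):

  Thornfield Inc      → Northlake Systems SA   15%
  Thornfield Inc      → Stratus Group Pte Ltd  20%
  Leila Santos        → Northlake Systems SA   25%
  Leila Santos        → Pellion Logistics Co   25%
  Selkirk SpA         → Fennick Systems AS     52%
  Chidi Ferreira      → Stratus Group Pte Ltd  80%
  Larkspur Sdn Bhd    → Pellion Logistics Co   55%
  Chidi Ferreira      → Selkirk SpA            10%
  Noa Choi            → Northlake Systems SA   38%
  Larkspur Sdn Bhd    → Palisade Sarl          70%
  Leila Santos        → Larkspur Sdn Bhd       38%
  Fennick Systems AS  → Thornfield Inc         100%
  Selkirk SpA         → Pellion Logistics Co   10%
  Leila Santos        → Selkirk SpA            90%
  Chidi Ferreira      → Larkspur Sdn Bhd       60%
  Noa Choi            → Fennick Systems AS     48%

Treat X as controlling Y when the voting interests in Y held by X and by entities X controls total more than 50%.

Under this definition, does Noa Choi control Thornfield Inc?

Noa's largest direct stake is 48% in Fennick, which does not meet the threshold, so Noa controls no company.
Neither Noa nor any entity Noa controls holds any voting interest in Thornfield.
So Noa does not control Thornfield.

No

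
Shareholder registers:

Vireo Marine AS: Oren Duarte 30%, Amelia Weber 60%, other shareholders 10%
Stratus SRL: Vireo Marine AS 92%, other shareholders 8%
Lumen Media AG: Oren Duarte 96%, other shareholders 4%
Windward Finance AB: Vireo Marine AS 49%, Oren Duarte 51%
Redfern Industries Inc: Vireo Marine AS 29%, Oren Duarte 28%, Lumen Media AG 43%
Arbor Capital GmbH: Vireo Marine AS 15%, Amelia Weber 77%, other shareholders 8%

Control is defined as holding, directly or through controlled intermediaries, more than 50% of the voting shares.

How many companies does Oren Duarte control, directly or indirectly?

3

Oren holds 96% of Lumen, so Oren controls Lumen.
Oren holds 51% of Windward, so Oren controls Windward.
Oren and Lumen together hold 28% + 43% = 71% of Redfern, so Oren controls Redfern.
No other company's threshold is met.
Oren controls 3 companies.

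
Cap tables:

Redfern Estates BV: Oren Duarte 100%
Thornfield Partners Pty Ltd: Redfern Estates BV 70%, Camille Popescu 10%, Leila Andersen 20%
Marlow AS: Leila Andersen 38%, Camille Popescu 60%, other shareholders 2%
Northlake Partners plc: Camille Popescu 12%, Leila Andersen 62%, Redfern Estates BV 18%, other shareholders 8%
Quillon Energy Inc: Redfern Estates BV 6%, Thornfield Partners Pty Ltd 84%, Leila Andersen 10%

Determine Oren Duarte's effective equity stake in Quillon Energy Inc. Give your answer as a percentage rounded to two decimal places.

64.80%

Oren reaches Quillon along 2 paths.
Via Redfern: 100% × 6% = 6%.
Via Redfern → Thornfield: 100% × 70% × 84% = 58.8%.
Total: 6% + 58.8% = 64.8%.
Rounded: 64.80%.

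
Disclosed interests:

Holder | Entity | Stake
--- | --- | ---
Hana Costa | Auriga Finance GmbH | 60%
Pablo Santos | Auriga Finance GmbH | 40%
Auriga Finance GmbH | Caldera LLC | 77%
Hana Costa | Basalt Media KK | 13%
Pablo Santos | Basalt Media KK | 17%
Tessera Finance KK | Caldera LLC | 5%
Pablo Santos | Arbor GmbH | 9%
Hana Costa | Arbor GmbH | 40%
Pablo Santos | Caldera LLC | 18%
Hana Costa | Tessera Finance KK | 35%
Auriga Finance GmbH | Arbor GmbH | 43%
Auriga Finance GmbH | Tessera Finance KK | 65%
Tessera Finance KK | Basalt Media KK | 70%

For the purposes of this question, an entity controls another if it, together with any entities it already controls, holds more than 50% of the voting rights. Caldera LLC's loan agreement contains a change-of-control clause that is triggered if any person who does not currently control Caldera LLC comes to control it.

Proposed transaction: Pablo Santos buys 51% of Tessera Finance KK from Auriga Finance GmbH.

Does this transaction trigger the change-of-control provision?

No

The purchase adds only to Pablo's holdings (Auriga's stake shrinks), so Pablo is the only person who could newly come to control Caldera.
Pablo's largest direct stake is 40% in Auriga, which does not meet the threshold, so Pablo controls no company.
In Caldera, Pablo's side holds only 18%, not > 50%.
So before the transaction, Pablo does not control Caldera.
After the purchase, Pablo holds 51% of Tessera directly, and Auriga's stake falls to 14%.
Pablo holds 51% of Tessera, so Pablo controls Tessera.
Pablo and Tessera together hold 17% + 70% = 87% of Basalt, so Pablo controls Basalt.
After the transaction, Pablo's side holds 18% + 5% = 23% of Caldera, not > 50%, so Pablo still does not control Caldera.
No new person acquires control, so the clause is not triggered.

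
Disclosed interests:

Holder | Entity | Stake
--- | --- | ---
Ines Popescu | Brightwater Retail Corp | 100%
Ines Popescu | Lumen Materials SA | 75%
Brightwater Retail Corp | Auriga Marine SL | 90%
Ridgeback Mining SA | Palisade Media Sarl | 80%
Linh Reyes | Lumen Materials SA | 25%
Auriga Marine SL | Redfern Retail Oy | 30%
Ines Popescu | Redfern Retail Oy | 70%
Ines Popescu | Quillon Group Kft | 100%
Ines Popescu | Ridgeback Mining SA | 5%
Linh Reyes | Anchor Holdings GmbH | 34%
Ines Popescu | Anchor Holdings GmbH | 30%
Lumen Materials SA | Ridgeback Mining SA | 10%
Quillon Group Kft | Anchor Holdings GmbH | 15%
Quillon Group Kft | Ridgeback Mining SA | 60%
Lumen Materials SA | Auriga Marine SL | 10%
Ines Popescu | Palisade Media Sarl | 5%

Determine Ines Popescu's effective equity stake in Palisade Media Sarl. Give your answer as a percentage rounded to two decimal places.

63.00%

Ines reaches Palisade along 4 paths.
Direct stake: 5% = 5%.
Via Ridgeback: 5% × 80% = 4%.
Via Quillon → Ridgeback: 100% × 60% × 80% = 48%.
Via Lumen → Ridgeback: 75% × 10% × 80% = 6%.
Total: 5% + 4% + 48% + 6% = 63%.
Rounded: 63.00%.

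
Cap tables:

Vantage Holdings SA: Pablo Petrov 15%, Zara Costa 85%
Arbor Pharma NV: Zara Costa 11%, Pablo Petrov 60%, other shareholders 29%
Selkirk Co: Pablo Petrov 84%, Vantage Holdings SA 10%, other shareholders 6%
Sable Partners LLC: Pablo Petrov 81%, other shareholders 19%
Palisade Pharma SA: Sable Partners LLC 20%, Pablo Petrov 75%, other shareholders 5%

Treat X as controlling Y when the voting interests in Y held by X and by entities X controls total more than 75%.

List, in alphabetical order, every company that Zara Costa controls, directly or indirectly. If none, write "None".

Zara holds 85% of Vantage, so Zara controls Vantage.
No other company's threshold is met.

Vantage Holdings SA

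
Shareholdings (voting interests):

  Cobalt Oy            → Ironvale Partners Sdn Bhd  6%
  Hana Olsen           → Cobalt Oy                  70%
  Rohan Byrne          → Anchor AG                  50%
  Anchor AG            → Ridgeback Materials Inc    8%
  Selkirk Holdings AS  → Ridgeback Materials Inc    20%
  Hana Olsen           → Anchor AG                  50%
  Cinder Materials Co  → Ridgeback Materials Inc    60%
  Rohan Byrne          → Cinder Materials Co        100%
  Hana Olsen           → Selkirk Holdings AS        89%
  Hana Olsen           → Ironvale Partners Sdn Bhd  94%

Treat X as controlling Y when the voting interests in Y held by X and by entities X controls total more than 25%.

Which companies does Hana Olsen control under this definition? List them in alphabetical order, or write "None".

Hana holds 89% of Selkirk, so Hana controls Selkirk.
Hana holds 70% of Cobalt, so Hana controls Cobalt.
Hana holds 50% of Anchor, so Hana controls Anchor.
Hana and Cobalt together hold 94% + 6% = 100% of Ironvale, so Hana controls Ironvale.
Selkirk and Anchor together hold 20% + 8% = 28% of Ridgeback, so Hana controls Ridgeback.
No other company's threshold is met.

Anchor AG, Cobalt Oy, Ironvale Partners Sdn Bhd, Ridgeback Materials Inc, Selkirk Holdings AS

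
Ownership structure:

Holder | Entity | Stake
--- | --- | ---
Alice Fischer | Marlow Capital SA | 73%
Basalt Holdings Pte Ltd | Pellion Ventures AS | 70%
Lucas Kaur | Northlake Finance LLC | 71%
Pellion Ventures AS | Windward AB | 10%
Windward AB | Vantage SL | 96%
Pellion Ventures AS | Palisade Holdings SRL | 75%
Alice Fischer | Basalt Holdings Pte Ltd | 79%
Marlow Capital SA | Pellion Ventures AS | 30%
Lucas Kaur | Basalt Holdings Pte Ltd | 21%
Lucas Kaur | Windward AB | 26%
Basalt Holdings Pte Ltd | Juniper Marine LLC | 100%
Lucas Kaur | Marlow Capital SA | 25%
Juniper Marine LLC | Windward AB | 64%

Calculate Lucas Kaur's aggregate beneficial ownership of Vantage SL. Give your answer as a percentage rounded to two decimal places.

Lucas reaches Vantage along 4 paths.
Via Basalt → Juniper → Windward: 21% × 100% × 64% × 96% = 12.9024%.
Via Windward: 26% × 96% = 24.96%.
Via Marlow → Pellion → Windward: 25% × 30% × 10% × 96% = 0.72%.
Via Basalt → Pellion → Windward: 21% × 70% × 10% × 96% = 1.4112%.
Total: 12.9024% + 24.96% + 0.72% + 1.4112% = 39.9936%.
Rounded: 39.99%.

39.99%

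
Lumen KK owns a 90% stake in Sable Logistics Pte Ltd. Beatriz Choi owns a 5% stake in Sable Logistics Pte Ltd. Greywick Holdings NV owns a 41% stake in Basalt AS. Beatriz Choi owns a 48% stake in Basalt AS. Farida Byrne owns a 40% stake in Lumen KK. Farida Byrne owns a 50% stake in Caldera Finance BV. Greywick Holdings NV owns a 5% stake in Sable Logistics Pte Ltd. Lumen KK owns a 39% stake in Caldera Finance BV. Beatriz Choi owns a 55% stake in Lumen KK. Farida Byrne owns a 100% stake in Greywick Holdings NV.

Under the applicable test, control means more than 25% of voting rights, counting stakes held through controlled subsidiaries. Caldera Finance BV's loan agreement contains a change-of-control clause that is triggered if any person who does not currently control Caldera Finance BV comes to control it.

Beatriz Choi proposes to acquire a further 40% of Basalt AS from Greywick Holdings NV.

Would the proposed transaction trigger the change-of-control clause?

The purchase adds only to Beatriz's holdings (Greywick's stake shrinks), so Beatriz is the only person who could newly come to control Caldera.
Beatriz holds 55% of Lumen, so Beatriz controls Lumen.
Lumen holds 39% of Caldera, so Beatriz controls Caldera.
So Beatriz already controls Caldera before the transaction.
After the purchase, Beatriz's direct stake in Basalt rises to 48% + 40% = 88%, and Greywick's stake falls to 1%.
Beatriz controlled Caldera already, so this is not a new person acquiring control; every other person's position is unchanged or reduced.
No new person acquires control, so the clause is not triggered.

No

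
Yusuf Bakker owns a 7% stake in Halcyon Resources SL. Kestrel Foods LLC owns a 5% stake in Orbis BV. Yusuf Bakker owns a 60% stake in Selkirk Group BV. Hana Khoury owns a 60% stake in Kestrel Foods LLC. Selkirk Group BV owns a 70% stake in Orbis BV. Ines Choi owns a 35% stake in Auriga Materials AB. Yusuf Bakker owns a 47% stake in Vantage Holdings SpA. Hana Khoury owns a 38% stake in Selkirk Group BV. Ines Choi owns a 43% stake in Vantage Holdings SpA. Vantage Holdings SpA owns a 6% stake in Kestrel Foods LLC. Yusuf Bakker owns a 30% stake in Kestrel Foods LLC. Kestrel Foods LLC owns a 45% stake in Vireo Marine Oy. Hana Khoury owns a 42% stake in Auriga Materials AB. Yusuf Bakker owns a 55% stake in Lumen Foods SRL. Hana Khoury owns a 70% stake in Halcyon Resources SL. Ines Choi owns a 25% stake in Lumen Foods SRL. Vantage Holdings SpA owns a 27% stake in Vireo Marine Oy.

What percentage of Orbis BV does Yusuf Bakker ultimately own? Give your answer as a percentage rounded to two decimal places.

43.64%

Yusuf reaches Orbis along 3 paths.
Via Vantage → Kestrel: 47% × 6% × 5% = 0.141%.
Via Kestrel: 30% × 5% = 1.5%.
Via Selkirk: 60% × 70% = 42%.
Total: 0.141% + 1.5% + 42% = 43.641%.
Rounded: 43.64%.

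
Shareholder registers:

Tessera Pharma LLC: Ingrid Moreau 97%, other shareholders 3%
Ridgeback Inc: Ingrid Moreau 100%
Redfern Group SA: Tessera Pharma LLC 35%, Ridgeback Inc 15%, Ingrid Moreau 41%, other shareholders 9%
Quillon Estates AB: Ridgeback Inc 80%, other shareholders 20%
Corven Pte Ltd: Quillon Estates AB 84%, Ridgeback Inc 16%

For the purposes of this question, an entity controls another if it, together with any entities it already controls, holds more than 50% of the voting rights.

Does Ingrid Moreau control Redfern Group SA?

Ingrid holds 100% of Ridgeback, so Ingrid controls Ridgeback.
Ingrid holds 97% of Tessera, so Ingrid controls Tessera.
Tessera and Ridgeback and Ingrid together hold 35% + 15% + 41% = 91% of Redfern, so Ingrid controls Redfern.

Yes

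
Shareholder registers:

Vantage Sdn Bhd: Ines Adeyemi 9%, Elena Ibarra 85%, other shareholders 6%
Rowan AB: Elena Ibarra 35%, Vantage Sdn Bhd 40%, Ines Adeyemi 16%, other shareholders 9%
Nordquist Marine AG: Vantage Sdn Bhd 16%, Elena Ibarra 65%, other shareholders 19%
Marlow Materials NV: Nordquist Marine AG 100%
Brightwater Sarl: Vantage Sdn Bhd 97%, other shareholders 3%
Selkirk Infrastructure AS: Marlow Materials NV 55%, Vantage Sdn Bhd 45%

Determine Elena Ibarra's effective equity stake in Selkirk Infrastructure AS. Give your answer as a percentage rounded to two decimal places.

Elena reaches Selkirk along 3 paths.
Via Vantage → Nordquist → Marlow: 85% × 16% × 100% × 55% = 7.48%.
Via Nordquist → Marlow: 65% × 100% × 55% = 35.75%.
Via Vantage: 85% × 45% = 38.25%.
Total: 7.48% + 35.75% + 38.25% = 81.48%.

81.48%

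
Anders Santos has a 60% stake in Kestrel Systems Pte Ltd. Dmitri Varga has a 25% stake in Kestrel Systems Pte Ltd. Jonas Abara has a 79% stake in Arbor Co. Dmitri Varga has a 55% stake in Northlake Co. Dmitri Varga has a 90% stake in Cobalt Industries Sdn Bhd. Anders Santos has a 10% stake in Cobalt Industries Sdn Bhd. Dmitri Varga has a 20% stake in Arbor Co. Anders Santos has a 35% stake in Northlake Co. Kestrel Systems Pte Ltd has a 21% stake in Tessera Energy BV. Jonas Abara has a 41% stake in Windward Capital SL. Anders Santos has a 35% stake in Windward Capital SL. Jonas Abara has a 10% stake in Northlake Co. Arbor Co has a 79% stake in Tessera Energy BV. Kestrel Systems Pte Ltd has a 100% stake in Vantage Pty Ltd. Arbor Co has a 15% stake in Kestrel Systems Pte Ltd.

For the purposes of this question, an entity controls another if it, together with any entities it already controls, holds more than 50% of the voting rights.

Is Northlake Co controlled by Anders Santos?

Anders holds 60% of Kestrel, so Anders controls Kestrel.
Kestrel holds 100% of Vantage, so Anders controls Vantage.
In Northlake, Anders's side holds only 35%, not > 50%.
So Anders does not control Northlake.

No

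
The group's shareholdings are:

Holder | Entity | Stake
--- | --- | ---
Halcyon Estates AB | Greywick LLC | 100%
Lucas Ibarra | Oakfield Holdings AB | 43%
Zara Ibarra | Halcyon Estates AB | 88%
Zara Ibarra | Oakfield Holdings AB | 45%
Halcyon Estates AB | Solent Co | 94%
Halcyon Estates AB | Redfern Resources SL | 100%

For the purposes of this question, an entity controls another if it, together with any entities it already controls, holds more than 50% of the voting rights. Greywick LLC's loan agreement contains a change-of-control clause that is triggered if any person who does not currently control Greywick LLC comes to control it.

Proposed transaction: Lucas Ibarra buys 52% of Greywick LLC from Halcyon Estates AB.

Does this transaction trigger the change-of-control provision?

The purchase adds only to Lucas's holdings (Halcyon's stake shrinks), so Lucas is the only person who could newly come to control Greywick.
Lucas's largest direct stake is 43% in Oakfield, which does not meet the threshold, so Lucas controls no company.
Neither Lucas nor any entity Lucas controls holds any voting interest in Greywick.
So before the transaction, Lucas does not control Greywick.
After the purchase, Lucas holds 52% of Greywick directly, and Halcyon's stake falls to 48%.
Lucas holds 52% of Greywick, so Lucas controls Greywick.
Lucas did not control Greywick before and does after, so the clause is triggered.

Yes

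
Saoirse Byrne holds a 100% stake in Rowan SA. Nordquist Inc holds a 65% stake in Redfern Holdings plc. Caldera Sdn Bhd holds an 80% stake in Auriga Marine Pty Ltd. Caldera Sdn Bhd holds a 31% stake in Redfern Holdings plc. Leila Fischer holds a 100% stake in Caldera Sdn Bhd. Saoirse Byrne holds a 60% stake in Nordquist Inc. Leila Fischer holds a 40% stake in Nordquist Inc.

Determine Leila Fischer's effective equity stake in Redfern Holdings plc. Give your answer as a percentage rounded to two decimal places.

57.00%

Leila reaches Redfern along 2 paths.
Via Nordquist: 40% × 65% = 26%.
Via Caldera: 100% × 31% = 31%.
Total: 26% + 31% = 57%.
Rounded: 57.00%.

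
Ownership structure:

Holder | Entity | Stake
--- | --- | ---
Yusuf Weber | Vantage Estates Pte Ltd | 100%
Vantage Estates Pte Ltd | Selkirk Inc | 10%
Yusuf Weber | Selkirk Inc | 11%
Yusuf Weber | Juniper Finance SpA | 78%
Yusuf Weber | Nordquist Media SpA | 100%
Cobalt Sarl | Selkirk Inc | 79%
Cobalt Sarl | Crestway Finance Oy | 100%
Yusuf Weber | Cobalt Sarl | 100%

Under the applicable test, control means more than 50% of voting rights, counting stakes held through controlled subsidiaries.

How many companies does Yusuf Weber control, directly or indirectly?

6

Yusuf holds 78% of Juniper, so Yusuf controls Juniper.
Yusuf holds 100% of Cobalt, so Yusuf controls Cobalt.
Yusuf holds 100% of Nordquist, so Yusuf controls Nordquist.
Yusuf holds 100% of Vantage, so Yusuf controls Vantage.
Cobalt holds 100% of Crestway, so Yusuf controls Crestway.
Cobalt and Yusuf and Vantage together hold 79% + 11% + 10% = 100% of Selkirk, so Yusuf controls Selkirk.
Yusuf controls 6 companies.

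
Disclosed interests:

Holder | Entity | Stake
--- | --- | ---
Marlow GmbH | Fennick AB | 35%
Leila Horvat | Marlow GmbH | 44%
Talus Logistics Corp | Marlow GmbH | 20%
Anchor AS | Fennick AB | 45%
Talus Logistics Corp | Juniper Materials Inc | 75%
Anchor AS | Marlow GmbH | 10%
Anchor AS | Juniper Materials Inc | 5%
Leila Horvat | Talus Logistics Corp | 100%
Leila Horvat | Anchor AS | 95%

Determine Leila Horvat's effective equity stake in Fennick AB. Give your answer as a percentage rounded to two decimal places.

68.48%

Leila reaches Fennick along 4 paths.
Via Marlow: 44% × 35% = 15.4%.
Via Anchor → Marlow: 95% × 10% × 35% = 3.325%.
Via Talus → Marlow: 100% × 20% × 35% = 7%.
Via Anchor: 95% × 45% = 42.75%.
Total: 15.4% + 3.325% + 7% + 42.75% = 68.475%.
Rounded: 68.48%.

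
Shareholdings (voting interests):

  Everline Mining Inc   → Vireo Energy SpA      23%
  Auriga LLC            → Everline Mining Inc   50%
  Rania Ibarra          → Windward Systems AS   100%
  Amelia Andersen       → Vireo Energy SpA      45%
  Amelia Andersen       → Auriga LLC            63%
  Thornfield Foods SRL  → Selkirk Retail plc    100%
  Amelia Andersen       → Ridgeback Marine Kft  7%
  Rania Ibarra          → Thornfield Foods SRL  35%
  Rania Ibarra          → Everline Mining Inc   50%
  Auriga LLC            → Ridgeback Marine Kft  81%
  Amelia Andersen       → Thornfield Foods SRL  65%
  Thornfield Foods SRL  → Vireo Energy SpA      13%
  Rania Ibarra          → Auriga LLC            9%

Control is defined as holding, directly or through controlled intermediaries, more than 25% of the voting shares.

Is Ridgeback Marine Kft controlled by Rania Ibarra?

No

Rania holds 35% of Thornfield, so Rania controls Thornfield.
Rania holds 50% of Everline, so Rania controls Everline.
Rania holds 100% of Windward, so Rania controls Windward.
Everline and Thornfield together hold 23% + 13% = 36% of Vireo, so Rania controls Vireo.
Thornfield holds 100% of Selkirk, so Rania controls Selkirk.
Neither Rania nor any entity Rania controls holds any voting interest in Ridgeback.
So Rania does not control Ridgeback.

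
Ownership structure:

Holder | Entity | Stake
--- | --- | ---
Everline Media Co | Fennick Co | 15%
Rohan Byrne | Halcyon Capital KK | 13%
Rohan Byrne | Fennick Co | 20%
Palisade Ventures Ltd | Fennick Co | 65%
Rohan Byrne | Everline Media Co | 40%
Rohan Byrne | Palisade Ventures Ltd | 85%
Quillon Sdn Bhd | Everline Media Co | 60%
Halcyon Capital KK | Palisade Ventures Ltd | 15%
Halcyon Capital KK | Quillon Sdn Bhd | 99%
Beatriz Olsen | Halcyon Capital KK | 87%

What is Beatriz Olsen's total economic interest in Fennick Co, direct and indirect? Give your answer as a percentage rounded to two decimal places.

16.23%

Beatriz reaches Fennick along 2 paths.
Via Halcyon → Palisade: 87% × 15% × 65% = 8.4825%.
Via Halcyon → Quillon → Everline: 87% × 99% × 60% × 15% = 7.7517%.
Total: 8.4825% + 7.7517% = 16.2342%.
Rounded: 16.23%.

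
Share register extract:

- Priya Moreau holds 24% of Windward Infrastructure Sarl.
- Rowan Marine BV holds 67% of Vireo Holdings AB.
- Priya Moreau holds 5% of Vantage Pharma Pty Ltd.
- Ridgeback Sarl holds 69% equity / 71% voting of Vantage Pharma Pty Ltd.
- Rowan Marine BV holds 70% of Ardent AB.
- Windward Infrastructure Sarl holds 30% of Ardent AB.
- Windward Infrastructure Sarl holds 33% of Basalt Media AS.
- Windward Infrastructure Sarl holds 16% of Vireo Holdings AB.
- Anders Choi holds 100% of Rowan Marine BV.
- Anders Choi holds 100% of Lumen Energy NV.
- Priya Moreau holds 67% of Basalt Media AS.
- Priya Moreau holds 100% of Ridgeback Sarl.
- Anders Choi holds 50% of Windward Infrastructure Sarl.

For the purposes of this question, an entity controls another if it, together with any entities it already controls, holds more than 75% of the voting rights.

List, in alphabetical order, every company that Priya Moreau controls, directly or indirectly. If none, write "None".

Ridgeback Sarl, Vantage Pharma Pty Ltd

Priya holds 100% of Ridgeback, so Priya controls Ridgeback.
Ridgeback and Priya together hold 71% + 5% = 76% of Vantage, so Priya controls Vantage.
No other company's threshold is met.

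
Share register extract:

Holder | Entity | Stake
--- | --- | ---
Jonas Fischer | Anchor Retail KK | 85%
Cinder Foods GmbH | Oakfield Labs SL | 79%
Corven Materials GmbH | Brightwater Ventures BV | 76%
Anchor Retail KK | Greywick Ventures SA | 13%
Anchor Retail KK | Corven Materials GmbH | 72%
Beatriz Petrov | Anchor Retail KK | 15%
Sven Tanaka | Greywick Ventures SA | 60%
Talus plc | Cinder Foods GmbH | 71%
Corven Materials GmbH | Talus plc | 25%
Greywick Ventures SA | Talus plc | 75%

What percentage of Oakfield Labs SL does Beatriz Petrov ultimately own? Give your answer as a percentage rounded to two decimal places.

Beatriz reaches Oakfield along 2 paths.
Via Anchor → Corven → Talus → Cinder: 15% × 72% × 25% × 71% × 79% = 1.51443%.
Via Anchor → Greywick → Talus → Cinder: 15% × 13% × 75% × 71% × 79% = 0.82031625%.
Total: 1.51443% + 0.82031625% = 2.33474625%.
Rounded: 2.33%.

2.33%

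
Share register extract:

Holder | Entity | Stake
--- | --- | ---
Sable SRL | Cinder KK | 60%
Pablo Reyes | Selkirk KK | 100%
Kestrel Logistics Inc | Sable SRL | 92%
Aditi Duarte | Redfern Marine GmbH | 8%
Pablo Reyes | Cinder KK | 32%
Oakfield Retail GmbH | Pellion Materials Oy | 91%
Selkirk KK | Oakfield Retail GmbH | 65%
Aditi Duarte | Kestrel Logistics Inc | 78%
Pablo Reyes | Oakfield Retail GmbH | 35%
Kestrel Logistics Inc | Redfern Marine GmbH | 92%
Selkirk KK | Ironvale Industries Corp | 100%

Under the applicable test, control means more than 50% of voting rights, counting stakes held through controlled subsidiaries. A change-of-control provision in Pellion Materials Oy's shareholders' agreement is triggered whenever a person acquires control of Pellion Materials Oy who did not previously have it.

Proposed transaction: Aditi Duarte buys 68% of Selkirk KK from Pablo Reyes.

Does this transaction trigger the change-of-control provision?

The purchase adds only to Aditi's holdings (Pablo's stake shrinks), so Aditi is the only person who could newly come to control Pellion.
Aditi holds 78% of Kestrel, so Aditi controls Kestrel.
Kestrel holds 92% of Sable, so Aditi controls Sable.
Sable holds 60% of Cinder, so Aditi controls Cinder.
Aditi and Kestrel together hold 8% + 92% = 100% of Redfern, so Aditi controls Redfern.
Neither Aditi nor any entity Aditi controls holds any voting interest in Pellion.
So before the transaction, Aditi does not control Pellion.
After the purchase, Aditi holds 68% of Selkirk directly, and Pablo's stake falls to 32%.
Aditi holds 68% of Selkirk, so Aditi controls Selkirk.
Selkirk holds 65% of Oakfield, so Aditi controls Oakfield.
Oakfield holds 91% of Pellion, so Aditi controls Pellion.
Aditi did not control Pellion before and does after, so the clause is triggered.

Yes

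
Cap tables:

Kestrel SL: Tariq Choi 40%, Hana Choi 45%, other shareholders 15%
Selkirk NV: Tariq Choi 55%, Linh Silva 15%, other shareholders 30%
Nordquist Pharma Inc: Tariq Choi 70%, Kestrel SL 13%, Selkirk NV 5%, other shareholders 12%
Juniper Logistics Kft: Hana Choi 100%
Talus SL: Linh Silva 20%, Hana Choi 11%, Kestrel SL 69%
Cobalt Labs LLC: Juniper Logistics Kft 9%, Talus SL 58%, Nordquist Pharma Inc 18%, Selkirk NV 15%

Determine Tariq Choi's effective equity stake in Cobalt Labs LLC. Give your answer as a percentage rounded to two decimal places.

38.29%

Tariq reaches Cobalt along 5 paths.
Via Kestrel → Talus: 40% × 69% × 58% = 16.008%.
Via Nordquist: 70% × 18% = 12.6%.
Via Kestrel → Nordquist: 40% × 13% × 18% = 0.936%.
Via Selkirk → Nordquist: 55% × 5% × 18% = 0.495%.
Via Selkirk: 55% × 15% = 8.25%.
Total: 16.008% + 12.6% + 0.936% + 0.495% + 8.25% = 38.289%.
Rounded: 38.29%.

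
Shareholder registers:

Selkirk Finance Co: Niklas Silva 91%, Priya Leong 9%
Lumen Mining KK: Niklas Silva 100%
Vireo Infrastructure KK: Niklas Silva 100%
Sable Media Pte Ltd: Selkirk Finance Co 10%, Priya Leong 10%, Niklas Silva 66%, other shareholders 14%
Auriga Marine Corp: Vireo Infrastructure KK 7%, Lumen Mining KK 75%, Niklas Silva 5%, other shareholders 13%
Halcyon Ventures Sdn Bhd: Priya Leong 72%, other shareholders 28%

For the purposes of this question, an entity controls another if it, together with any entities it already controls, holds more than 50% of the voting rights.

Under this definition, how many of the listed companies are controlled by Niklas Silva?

Niklas holds 91% of Selkirk, so Niklas controls Selkirk.
Niklas holds 100% of Lumen, so Niklas controls Lumen.
Niklas holds 100% of Vireo, so Niklas controls Vireo.
Selkirk and Niklas together hold 10% + 66% = 76% of Sable, so Niklas controls Sable.
Vireo and Lumen and Niklas together hold 7% + 75% + 5% = 87% of Auriga, so Niklas controls Auriga.
No other company's threshold is met.
Niklas controls 5 companies.

5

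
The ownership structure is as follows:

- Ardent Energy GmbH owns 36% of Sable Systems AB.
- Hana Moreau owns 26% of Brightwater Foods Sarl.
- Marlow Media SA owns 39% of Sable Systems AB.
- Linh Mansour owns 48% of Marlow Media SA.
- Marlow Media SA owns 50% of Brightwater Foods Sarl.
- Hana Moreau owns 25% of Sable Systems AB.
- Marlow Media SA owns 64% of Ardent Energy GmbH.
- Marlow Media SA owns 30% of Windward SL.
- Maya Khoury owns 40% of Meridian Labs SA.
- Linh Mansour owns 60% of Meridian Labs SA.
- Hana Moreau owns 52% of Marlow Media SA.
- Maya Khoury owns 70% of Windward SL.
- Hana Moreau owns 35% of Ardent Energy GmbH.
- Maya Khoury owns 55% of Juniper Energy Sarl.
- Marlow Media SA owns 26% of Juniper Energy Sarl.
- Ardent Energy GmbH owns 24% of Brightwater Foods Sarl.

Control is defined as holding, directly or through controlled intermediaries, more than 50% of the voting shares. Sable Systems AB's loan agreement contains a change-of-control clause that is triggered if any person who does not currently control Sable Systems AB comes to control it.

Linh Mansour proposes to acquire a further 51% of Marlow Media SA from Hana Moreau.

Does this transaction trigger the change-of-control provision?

The purchase adds only to Linh's holdings (Hana's stake shrinks), so Linh is the only person who could newly come to control Sable.
Linh holds 60% of Meridian, so Linh controls Meridian.
Neither Linh nor any entity Linh controls holds any voting interest in Sable.
So before the transaction, Linh does not control Sable.
After the purchase, Linh's direct stake in Marlow rises to 48% + 51% = 99%, and Hana's stake falls to 1%.
Linh holds 99% of Marlow, so Linh controls Marlow.
Marlow holds 64% of Ardent, so Linh controls Ardent.
Marlow and Ardent together hold 39% + 36% = 75% of Sable, so Linh controls Sable.
Linh did not control Sable before and does after, so the clause is triggered.

Yes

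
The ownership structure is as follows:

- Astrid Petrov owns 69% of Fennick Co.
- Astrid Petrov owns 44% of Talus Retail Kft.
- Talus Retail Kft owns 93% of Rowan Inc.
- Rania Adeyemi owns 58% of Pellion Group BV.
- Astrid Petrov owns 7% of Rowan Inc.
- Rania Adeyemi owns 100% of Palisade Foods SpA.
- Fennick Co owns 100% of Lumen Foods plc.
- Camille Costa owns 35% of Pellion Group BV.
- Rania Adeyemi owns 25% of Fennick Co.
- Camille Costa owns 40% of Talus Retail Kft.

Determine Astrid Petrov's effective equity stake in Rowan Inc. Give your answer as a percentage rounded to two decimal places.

Astrid reaches Rowan along 2 paths.
Direct stake: 7% = 7%.
Via Talus: 44% × 93% = 40.92%.
Total: 7% + 40.92% = 47.92%.

47.92%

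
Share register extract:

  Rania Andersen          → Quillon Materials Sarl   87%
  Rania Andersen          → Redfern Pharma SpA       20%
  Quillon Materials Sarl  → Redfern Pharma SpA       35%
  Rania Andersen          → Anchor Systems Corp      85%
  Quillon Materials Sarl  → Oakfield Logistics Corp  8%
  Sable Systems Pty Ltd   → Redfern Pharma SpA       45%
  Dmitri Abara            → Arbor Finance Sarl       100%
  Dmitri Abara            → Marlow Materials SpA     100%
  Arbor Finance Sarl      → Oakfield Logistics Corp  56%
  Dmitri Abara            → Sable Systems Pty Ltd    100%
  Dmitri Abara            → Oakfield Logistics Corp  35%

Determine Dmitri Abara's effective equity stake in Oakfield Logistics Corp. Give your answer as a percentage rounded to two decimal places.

91.00%

Dmitri reaches Oakfield along 2 paths.
Via Arbor: 100% × 56% = 56%.
Direct stake: 35% = 35%.
Total: 56% + 35% = 91%.
Rounded: 91.00%.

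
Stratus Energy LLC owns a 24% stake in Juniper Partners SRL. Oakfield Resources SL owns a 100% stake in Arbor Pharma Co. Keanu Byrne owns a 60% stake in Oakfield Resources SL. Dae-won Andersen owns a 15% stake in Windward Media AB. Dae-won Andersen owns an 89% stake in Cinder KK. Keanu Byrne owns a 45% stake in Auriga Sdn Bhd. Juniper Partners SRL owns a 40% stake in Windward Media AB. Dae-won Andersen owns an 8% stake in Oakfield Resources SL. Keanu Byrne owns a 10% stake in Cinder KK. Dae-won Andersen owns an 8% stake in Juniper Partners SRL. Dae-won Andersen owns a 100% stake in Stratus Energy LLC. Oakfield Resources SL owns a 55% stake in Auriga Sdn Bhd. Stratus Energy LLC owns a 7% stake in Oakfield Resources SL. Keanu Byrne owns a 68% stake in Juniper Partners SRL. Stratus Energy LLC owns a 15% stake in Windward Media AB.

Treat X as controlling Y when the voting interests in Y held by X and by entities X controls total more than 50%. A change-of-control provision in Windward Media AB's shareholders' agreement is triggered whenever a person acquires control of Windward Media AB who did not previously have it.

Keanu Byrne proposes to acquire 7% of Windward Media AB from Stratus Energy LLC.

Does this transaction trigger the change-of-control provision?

The purchase adds only to Keanu's holdings (Stratus's stake shrinks), so Keanu is the only person who could newly come to control Windward.
Keanu holds 68% of Juniper, so Keanu controls Juniper.
Keanu holds 60% of Oakfield, so Keanu controls Oakfield.
Oakfield holds 100% of Arbor, so Keanu controls Arbor.
Oakfield and Keanu together hold 55% + 45% = 100% of Auriga, so Keanu controls Auriga.
In Windward, Keanu's side holds only 40%, not > 50%.
So before the transaction, Keanu does not control Windward.
After the purchase, Keanu holds 7% of Windward directly, and Stratus's stake falls to 8%.
After the transaction, Keanu's side holds 40% + 7% = 47% of Windward, not > 50%, so Keanu still does not control Windward.
No new person acquires control, so the clause is not triggered.

No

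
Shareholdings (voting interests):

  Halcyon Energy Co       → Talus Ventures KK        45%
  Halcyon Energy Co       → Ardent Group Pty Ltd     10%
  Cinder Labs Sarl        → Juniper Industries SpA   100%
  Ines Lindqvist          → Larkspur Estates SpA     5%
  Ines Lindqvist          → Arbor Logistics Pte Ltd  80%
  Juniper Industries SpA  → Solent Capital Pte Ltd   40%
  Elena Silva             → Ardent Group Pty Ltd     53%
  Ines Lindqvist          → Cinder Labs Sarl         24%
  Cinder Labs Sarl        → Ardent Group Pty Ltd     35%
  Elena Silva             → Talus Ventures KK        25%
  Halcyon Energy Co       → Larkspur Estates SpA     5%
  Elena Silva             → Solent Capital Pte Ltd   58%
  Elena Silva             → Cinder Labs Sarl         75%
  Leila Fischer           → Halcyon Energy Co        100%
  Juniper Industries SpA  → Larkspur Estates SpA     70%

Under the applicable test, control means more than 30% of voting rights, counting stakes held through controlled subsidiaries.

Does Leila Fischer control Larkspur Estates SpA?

Leila holds 100% of Halcyon, so Leila controls Halcyon.
Halcyon holds 45% of Talus, so Leila controls Talus.
In Larkspur, Leila's side holds only 5%, not > 30%.
So Leila does not control Larkspur.

No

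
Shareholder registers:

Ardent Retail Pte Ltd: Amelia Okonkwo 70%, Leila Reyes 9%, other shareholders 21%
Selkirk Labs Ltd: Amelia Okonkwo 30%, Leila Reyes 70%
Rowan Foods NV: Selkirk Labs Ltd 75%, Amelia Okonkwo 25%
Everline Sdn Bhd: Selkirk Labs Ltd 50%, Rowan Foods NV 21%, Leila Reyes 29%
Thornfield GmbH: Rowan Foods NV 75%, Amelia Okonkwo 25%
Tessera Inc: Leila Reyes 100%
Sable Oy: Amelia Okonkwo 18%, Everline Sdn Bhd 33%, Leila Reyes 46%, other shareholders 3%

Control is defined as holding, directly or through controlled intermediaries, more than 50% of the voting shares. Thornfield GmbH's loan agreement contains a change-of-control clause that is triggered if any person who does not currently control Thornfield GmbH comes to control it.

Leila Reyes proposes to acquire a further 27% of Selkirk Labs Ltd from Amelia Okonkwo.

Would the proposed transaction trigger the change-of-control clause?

The purchase adds only to Leila's holdings (Amelia's stake shrinks), so Leila is the only person who could newly come to control Thornfield.
Leila holds 70% of Selkirk, so Leila controls Selkirk.
Selkirk holds 75% of Rowan, so Leila controls Rowan.
Rowan holds 75% of Thornfield, so Leila controls Thornfield.
So Leila already controls Thornfield before the transaction.
After the purchase, Leila's direct stake in Selkirk rises to 70% + 27% = 97%, and Amelia's stake falls to 3%.
Leila controlled Thornfield already, so this is not a new person acquiring control; every other person's position is unchanged or reduced.
No new person acquires control, so the clause is not triggered.

No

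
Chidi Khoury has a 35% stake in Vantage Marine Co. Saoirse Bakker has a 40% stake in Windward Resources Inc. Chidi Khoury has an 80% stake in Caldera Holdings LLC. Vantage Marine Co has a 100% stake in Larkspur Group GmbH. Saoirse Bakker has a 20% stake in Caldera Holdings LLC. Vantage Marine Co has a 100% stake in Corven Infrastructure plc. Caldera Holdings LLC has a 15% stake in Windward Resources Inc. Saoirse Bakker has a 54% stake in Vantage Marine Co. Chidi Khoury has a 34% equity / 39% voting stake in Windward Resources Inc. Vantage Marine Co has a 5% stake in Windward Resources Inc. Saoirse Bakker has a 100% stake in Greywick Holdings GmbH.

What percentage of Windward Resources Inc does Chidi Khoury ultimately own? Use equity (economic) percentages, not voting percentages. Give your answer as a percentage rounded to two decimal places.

Chidi reaches Windward along 3 paths.
Via Caldera: 80% × 15% = 12%.
Direct stake: 34% = 34%.
Via Vantage: 35% × 5% = 1.75%.
Total: 12% + 34% + 1.75% = 47.75%.

47.75%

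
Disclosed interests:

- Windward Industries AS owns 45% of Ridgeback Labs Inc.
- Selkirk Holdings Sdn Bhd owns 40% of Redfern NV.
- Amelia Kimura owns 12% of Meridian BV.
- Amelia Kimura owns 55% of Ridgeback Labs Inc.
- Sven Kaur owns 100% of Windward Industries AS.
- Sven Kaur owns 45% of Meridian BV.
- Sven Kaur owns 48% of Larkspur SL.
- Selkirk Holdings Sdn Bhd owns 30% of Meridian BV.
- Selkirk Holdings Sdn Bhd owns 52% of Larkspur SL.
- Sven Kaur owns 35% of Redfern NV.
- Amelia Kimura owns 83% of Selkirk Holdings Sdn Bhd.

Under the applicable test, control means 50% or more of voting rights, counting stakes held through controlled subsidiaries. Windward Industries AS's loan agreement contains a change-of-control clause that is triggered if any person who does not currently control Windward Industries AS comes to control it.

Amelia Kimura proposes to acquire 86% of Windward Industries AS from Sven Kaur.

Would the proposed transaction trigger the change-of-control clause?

The purchase adds only to Amelia's holdings (Sven's stake shrinks), so Amelia is the only person who could newly come to control Windward.
Amelia holds 83% of Selkirk, so Amelia controls Selkirk.
Selkirk holds 52% of Larkspur, so Amelia controls Larkspur.
Amelia holds 55% of Ridgeback, so Amelia controls Ridgeback.
Neither Amelia nor any entity Amelia controls holds any voting interest in Windward.
So before the transaction, Amelia does not control Windward.
After the purchase, Amelia holds 86% of Windward directly, and Sven's stake falls to 14%.
Amelia holds 86% of Windward, so Amelia controls Windward.
Amelia did not control Windward before and does after, so the clause is triggered.

Yes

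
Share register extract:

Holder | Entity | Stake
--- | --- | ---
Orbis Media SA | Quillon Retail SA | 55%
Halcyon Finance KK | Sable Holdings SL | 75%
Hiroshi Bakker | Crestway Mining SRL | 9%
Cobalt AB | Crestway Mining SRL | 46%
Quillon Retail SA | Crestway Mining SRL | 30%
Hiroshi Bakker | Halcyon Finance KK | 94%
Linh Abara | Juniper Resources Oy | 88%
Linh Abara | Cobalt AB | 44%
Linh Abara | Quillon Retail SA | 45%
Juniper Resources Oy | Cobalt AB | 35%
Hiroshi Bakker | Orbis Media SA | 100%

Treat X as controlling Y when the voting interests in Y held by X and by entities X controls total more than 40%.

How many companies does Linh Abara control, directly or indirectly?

4

Linh holds 88% of Juniper, so Linh controls Juniper.
Linh and Juniper together hold 44% + 35% = 79% of Cobalt, so Linh controls Cobalt.
Linh holds 45% of Quillon, so Linh controls Quillon.
Quillon and Cobalt together hold 30% + 46% = 76% of Crestway, so Linh controls Crestway.
No other company's threshold is met.
Linh controls 4 companies.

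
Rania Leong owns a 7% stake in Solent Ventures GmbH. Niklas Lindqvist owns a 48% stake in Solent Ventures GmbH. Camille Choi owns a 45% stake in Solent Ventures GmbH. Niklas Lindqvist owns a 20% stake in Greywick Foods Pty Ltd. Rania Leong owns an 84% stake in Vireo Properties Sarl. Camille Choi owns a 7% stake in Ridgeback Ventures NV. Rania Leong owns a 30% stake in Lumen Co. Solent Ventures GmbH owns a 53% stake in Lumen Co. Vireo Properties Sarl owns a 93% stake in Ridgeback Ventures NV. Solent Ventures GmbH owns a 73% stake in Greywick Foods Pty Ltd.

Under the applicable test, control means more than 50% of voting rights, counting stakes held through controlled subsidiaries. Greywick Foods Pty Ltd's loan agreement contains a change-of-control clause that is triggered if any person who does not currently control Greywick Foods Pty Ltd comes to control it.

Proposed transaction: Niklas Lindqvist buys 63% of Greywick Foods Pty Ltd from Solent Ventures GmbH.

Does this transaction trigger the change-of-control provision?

The purchase adds only to Niklas's holdings (Solent's stake shrinks), so Niklas is the only person who could newly come to control Greywick.
Niklas's largest direct stake is 48% in Solent, which does not meet the threshold, so Niklas controls no company.
In Greywick, Niklas's side holds only 20%, not > 50%.
So before the transaction, Niklas does not control Greywick.
After the purchase, Niklas's direct stake in Greywick rises to 20% + 63% = 83%, and Solent's stake falls to 10%.
Niklas holds 83% of Greywick, so Niklas controls Greywick.
Niklas did not control Greywick before and does after, so the clause is triggered.

Yes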